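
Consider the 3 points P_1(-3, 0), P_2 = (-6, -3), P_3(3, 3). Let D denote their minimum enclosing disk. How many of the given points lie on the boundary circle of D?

2

Side lengths²: P_1P_2² = 18, P_1P_3² = 45, P_2P_3² = 117.
Since P_2P_3² = 117 ≥ 45 + 18 = 63, the angle opposite P_2P_3 is not acute, so the smallest enclosing circle has P_2P_3 as diameter.
Centre = midpoint of P_2P_3 = (-1.5, 0), r² = 117/4 = 29.25.
The points at distance exactly r from the centre are P_2, P_3 — 2 points.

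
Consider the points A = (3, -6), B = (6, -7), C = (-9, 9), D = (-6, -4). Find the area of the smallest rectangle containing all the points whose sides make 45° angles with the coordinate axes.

In coordinates u = x + y, v = x − y the rectangle is axis-aligned; the map (x,y)→(u,v) scales areas by 2.
u-values: -3, -1, 0, -10; range = 0 − (-10) = 10.
v-values: 9, 13, -18, -2; range = 13 − (-18) = 31.
Area = (10 × 31) / 2 = 155.

155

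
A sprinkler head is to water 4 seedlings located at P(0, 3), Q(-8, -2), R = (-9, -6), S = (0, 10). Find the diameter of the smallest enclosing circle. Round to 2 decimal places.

The minimum enclosing circle of a finite set is fixed by two of the points (as a diameter) or three (as a circumcircle).
The farthest pair is R–S with squared distance 337. The circle on this segment as diameter has centre (-4.5, 2) and r² = 337/4 = 84.25.
Check P: distance² to centre = 21.25 ≤ 84.25, so it lies inside.
All remaining points lie in this disk, and no smaller disk contains both endpoints, so this is the minimum enclosing circle.
Diameter = 2r = 2√(84.25) ≈ 18.36.

18.36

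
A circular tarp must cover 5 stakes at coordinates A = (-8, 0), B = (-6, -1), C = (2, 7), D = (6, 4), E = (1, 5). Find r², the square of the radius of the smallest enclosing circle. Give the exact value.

53

A smallest enclosing disk is always determined by at most three of the input points on its boundary.
The farthest pair is A–D with squared distance 212. The circle on this segment as diameter has centre (-1, 2) and r² = 212/4 = 53.
Check B: distance² to centre = 34 ≤ 53, so it lies inside.
All remaining points lie in this disk, and no smaller disk contains both endpoints, so this is the minimum enclosing circle.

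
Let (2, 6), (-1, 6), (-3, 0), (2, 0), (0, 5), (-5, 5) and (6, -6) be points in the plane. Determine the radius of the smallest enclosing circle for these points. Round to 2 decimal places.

A smallest enclosing disk is always determined by at most three of the input points on its boundary.
The farthest pair is (-5, 5)–(6, -6) with squared distance 242. The circle on this segment as diameter has centre (0.5, -0.5) and r² = 242/4 = 60.5.
Check (2, 6): distance² to centre = 44.5 ≤ 60.5, so it lies inside.
All remaining points lie in this disk, and no smaller disk contains both endpoints, so this is the minimum enclosing circle.
r = √(60.5) ≈ 7.78.

7.78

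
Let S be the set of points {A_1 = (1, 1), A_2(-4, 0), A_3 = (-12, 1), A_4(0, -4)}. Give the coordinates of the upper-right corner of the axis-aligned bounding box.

(1, 1)

x-range [-12, 1], y-range [-4, 1].
The upper-right corner is (1, 1).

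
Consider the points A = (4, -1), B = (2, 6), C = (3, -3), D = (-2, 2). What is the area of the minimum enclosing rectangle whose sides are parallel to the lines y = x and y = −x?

40

In coordinates u = x + y, v = x − y the rectangle is axis-aligned; the map (x,y)→(u,v) scales areas by 2.
u-values: 3, 8, 0, 0; range = 8 − 0 = 8.
v-values: 5, -4, 6, -4; range = 6 − (-4) = 10.
Area = (8 × 10) / 2 = 40.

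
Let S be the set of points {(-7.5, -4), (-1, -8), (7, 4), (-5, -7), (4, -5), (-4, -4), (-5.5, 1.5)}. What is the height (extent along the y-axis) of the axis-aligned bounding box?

max y = 4, min y = -8, so height = 12.

12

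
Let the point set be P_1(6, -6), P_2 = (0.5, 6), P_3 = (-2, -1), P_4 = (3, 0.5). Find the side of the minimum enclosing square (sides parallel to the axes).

The bounding box has width 8 and height 12.
An axis-aligned square enclosing the set must have side ≥ max(width, height).
So the minimum side is max(8, 12) = 12.

12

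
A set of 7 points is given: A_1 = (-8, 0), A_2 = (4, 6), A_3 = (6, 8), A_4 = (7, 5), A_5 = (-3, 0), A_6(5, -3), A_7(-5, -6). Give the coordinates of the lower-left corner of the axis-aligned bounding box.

(-8, -6)

x-range [-8, 7], y-range [-6, 8].
The lower-left corner is (-8, -6).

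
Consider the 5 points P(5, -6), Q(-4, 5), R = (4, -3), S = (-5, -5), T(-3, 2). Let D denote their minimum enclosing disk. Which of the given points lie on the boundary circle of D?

The minimum enclosing circle of a finite set is fixed by two of the points (as a diameter) or three (as a circumcircle).
The farthest pair is P–Q with squared distance 202. The circle on this segment as diameter has centre (0.5, -0.5) and r² = 202/4 = 50.5.
Check R: distance² to centre = 18.5 ≤ 50.5, so it lies inside.
All remaining points lie in this disk, and no smaller disk contains both endpoints, so this is the minimum enclosing circle.
The points at distance exactly r from the centre are P, Q, S — 3 points.

P, Q, S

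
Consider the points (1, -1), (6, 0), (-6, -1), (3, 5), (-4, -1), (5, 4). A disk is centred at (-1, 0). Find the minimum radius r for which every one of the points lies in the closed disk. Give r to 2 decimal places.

The required radius is the distance from (-1, 0) to the farthest point.
Squared distances: 5, 49, 26, 41, 10, 52.
Maximum is 52, attained at (5, 4).
r = √52 ≈ 7.21.

7.21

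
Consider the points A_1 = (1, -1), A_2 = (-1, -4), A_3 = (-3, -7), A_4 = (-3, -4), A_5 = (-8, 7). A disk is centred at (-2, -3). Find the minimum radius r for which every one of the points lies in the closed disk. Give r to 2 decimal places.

The required radius is the distance from (-2, -3) to the farthest point.
Squared distances: 13, 2, 17, 2, 136.
Maximum is 136, attained at A_5.
r = √136 ≈ 11.66.

11.66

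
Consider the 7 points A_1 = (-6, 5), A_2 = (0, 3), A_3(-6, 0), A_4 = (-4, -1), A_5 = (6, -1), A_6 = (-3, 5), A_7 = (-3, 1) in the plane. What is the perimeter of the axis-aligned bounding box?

Width = max x − min x = 6 − (-6) = 12.
Height = max y − min y = 5 − (-1) = 6.
Perimeter = 2(12 + 6) = 36.

36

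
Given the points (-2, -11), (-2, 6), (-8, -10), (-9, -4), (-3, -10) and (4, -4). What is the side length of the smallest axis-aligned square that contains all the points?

17

The bounding box has width 13 and height 17.
An axis-aligned square enclosing the set must have side ≥ max(width, height).
So the minimum side is max(13, 17) = 17.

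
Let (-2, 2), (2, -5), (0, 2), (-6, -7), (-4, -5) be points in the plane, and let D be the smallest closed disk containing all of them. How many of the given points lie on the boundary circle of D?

3

A smallest enclosing disk is always determined by at most three of the input points on its boundary.
The minimum enclosing circle is determined by three boundary points: (2, -5), (0, 2), (-6, -7).
Their circumcentre is (-2.85, -2.6) with r² = 29.2825.
The farthest remaining point (-2, 2) is at distance² 21.8825 ≤ 29.2825.
The points at distance exactly r from the centre are (2, -5), (0, 2), (-6, -7) — 3 points.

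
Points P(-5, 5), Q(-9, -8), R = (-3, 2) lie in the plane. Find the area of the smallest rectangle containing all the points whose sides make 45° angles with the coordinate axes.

76.5

In coordinates u = x + y, v = x − y the rectangle is axis-aligned; the map (x,y)→(u,v) scales areas by 2.
u-values: 0, -17, -1; range = 0 − (-17) = 17.
v-values: -10, -1, -5; range = -1 − (-10) = 9.
Area = (17 × 9) / 2 = 76.5.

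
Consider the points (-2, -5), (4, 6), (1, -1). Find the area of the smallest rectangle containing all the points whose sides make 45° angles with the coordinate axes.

42.5

In coordinates u = x + y, v = x − y the rectangle is axis-aligned; the map (x,y)→(u,v) scales areas by 2.
u-values: -7, 10, 0; range = 10 − (-7) = 17.
v-values: 3, -2, 2; range = 3 − (-2) = 5.
Area = (17 × 5) / 2 = 42.5.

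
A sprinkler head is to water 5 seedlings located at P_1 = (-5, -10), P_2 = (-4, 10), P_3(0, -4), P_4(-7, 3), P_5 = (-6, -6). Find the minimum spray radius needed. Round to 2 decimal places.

10.01

A smallest enclosing disk is always determined by at most three of the input points on its boundary.
The farthest pair is P_1–P_2 with squared distance 401. The circle on this segment as diameter has centre (-4.5, 0) and r² = 401/4 = 100.25.
Check P_3: distance² to centre = 36.25 ≤ 100.25, so it lies inside.
All remaining points lie in this disk, and no smaller disk contains both endpoints, so this is the minimum enclosing circle.
r = √(100.25) ≈ 10.01.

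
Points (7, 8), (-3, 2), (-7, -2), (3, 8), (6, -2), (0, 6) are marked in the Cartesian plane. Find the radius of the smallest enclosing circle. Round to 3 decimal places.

The farthest pair is (7, 8)–(-7, -2) with squared distance 296. The circle on this segment as diameter has centre (0, 3) and r² = 296/4 = 74.
Check (-3, 2): distance² to centre = 10 ≤ 74, so it lies inside.
All remaining points lie in this disk, and no smaller disk contains both endpoints, so this is the minimum enclosing circle.
r = √74 ≈ 8.602.

8.602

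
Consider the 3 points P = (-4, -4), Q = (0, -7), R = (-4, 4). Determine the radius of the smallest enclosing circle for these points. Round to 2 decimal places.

5.85

Side lengths²: PQ² = 25, PR² = 64, QR² = 137.
Since QR² = 137 ≥ 64 + 25 = 89, the angle opposite QR is not acute, so the smallest enclosing circle has QR as diameter.
Centre = midpoint of QR = (-2, -1.5), r² = 137/4 = 34.25.
r = √(34.25) ≈ 5.85.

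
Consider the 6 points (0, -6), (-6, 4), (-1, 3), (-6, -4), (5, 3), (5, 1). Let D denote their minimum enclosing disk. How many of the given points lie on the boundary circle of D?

The minimum enclosing circle of a finite set is fixed by two of the points (as a diameter) or three (as a circumcircle).
The minimum enclosing circle is determined by three boundary points: (-6, 4), (-6, -4), (5, 3).
Their circumcentre is (-9/11, 0) with r² = 5185/121.
The farthest remaining point (0, -6) is at distance² 4437/121 ≤ 5185/121.
The points at distance exactly r from the centre are (-6, 4), (-6, -4), (5, 3) — 3 points.

3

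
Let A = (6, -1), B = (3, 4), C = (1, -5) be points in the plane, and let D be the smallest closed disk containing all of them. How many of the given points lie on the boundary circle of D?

2

Side lengths²: AB² = 34, AC² = 41, BC² = 85.
Since BC² = 85 ≥ 41 + 34 = 75, the angle opposite BC is not acute, so the smallest enclosing circle has BC as diameter.
Centre = midpoint of BC = (2, -0.5), r² = 85/4 = 21.25.
The points at distance exactly r from the centre are B, C — 2 points.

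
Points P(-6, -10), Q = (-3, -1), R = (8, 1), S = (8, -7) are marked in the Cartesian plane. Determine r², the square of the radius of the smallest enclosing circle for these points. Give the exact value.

79.25

A smallest enclosing disk is always determined by at most three of the input points on its boundary.
The farthest pair is P–R with squared distance 317. The circle on this segment as diameter has centre (1, -4.5) and r² = 317/4 = 79.25.
Check Q: distance² to centre = 28.25 ≤ 79.25, so it lies inside.
All remaining points lie in this disk, and no smaller disk contains both endpoints, so this is the minimum enclosing circle.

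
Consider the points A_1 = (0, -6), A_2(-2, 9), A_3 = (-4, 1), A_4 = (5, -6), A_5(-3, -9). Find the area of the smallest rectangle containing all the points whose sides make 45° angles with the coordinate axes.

In coordinates u = x + y, v = x − y the rectangle is axis-aligned; the map (x,y)→(u,v) scales areas by 2.
u-values: -6, 7, -3, -1, -12; range = 7 − (-12) = 19.
v-values: 6, -11, -5, 11, 6; range = 11 − (-11) = 22.
Area = (19 × 22) / 2 = 209.

209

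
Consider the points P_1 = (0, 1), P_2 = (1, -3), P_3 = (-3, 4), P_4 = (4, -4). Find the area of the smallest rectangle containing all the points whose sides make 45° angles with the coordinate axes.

In coordinates u = x + y, v = x − y the rectangle is axis-aligned; the map (x,y)→(u,v) scales areas by 2.
u-values: 1, -2, 1, 0; range = 1 − (-2) = 3.
v-values: -1, 4, -7, 8; range = 8 − (-7) = 15.
Area = (3 × 15) / 2 = 22.5.

22.5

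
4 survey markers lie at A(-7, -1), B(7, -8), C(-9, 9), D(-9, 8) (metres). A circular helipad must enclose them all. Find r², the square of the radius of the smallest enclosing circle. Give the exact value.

By Welzl's lemma the MEC is supported by two points (diametrically opposite) or three points (on a circumcircle).
The farthest pair is B–C with squared distance 545. The circle on this segment as diameter has centre (-1, 0.5) and r² = 545/4 = 136.25.
Check A: distance² to centre = 38.25 ≤ 136.25, so it lies inside.
All remaining points lie in this disk, and no smaller disk contains both endpoints, so this is the minimum enclosing circle.

136.25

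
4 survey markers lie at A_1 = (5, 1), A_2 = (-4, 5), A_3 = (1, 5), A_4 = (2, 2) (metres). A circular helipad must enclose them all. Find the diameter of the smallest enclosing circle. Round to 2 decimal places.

By Welzl's lemma the MEC is supported by two points (diametrically opposite) or three points (on a circumcircle).
The farthest pair is A_1–A_2 with squared distance 97. The circle on this segment as diameter has centre (0.5, 3) and r² = 97/4 = 24.25.
Check A_3: distance² to centre = 4.25 ≤ 24.25, so it lies inside.
All remaining points lie in this disk, and no smaller disk contains both endpoints, so this is the minimum enclosing circle.
Diameter = 2r = 2√(24.25) ≈ 9.85.

9.85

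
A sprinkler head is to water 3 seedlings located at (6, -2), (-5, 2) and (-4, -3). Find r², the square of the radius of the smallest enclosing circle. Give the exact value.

Call the three points A, B, C in the order given.
Side lengths²: AB² = 137, AC² = 101, BC² = 26.
Since AB² = 137 ≥ 101 + 26 = 127, the angle opposite AB is not acute, so the smallest enclosing circle has AB as diameter.
Centre = midpoint of AB = (0.5, 0), r² = 137/4 = 34.25.

34.25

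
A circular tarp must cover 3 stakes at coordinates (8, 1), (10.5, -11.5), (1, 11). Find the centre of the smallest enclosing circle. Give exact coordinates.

Call the three points A, B, C in the order given.
Side lengths²: AB² = 162.5, AC² = 149, BC² = 596.5.
Since BC² = 596.5 ≥ 162.5 + 149 = 311.5, the angle opposite BC is not acute, so the smallest enclosing circle has BC as diameter.
Centre = midpoint of BC = (5.75, -0.25), r² = 596.5/4 = 149.125.
Centre = (5.75, -0.25).

(5.75, -0.25)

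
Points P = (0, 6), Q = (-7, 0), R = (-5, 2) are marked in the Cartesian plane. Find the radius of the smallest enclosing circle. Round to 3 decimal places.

Side lengths²: PQ² = 85, PR² = 41, QR² = 8.
Since PQ² = 85 ≥ 41 + 8 = 49, the angle opposite PQ is not acute, so the smallest enclosing circle has PQ as diameter.
Centre = midpoint of PQ = (-3.5, 3), r² = 85/4 = 21.25.
r = √(21.25) ≈ 4.610.

4.610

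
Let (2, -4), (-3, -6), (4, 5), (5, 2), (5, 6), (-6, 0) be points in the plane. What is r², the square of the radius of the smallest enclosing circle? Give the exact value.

The minimum enclosing circle of a finite set is fixed by two of the points (as a diameter) or three (as a circumcircle).
The farthest pair is (-3, -6)–(5, 6) with squared distance 208. The circle on this segment as diameter has centre (1, 0) and r² = 208/4 = 52.
Check (2, -4): distance² to centre = 17 ≤ 52, so it lies inside.
All remaining points lie in this disk, and no smaller disk contains both endpoints, so this is the minimum enclosing circle.

52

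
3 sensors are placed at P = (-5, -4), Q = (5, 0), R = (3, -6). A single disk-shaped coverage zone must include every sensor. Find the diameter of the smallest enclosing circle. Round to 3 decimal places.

10.770

Side lengths²: PQ² = 116, PR² = 68, QR² = 40.
Since PQ² = 116 ≥ 68 + 40 = 108, the angle opposite PQ is not acute, so the smallest enclosing circle has PQ as diameter.
Centre = midpoint of PQ = (0, -2), r² = 116/4 = 29.
Diameter = 2r = 2√29 ≈ 10.770.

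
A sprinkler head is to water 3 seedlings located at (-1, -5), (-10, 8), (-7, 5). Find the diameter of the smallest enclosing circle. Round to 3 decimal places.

15.811

Call the three points A, B, C in the order given.
Side lengths²: AB² = 250, AC² = 136, BC² = 18.
Since AB² = 250 ≥ 136 + 18 = 154, the angle opposite AB is not acute, so the smallest enclosing circle has AB as diameter.
Centre = midpoint of AB = (-5.5, 1.5), r² = 250/4 = 62.5.
Diameter = 2r = 2√(62.5) ≈ 15.811.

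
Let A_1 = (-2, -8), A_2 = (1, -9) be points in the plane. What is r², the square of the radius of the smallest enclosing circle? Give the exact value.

The smallest circle enclosing two points has them as diameter endpoints.
Centre = midpoint = (-0.5, -8.5); r² = |A_1A_2|²/4 = 10/4 = 2.5.

2.5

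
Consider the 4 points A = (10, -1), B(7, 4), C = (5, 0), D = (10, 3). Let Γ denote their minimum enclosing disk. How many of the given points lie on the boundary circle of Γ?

A smallest enclosing disk is always determined by at most three of the input points on its boundary.
The minimum enclosing circle is determined by three boundary points: A, B, C.
Their circumcentre is (86/11, 12/11) with r² = 1105/121.
The farthest remaining point D is at distance² 1017/121 ≤ 1105/121.
The points at distance exactly r from the centre are A, B, C — 3 points.

3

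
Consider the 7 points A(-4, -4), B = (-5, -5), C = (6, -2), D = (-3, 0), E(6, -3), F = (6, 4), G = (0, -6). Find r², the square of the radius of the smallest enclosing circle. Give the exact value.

50.5

The minimum enclosing circle of a finite set is fixed by two of the points (as a diameter) or three (as a circumcircle).
The farthest pair is B–F with squared distance 202. The circle on this segment as diameter has centre (0.5, -0.5) and r² = 202/4 = 50.5.
Check A: distance² to centre = 32.5 ≤ 50.5, so it lies inside.
All remaining points lie in this disk, and no smaller disk contains both endpoints, so this is the minimum enclosing circle.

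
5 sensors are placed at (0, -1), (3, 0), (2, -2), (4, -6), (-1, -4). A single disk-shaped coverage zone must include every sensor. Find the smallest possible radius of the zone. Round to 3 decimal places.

3.309

A smallest enclosing disk is always determined by at most three of the input points on its boundary.
The minimum enclosing circle is determined by three boundary points: (3, 0), (4, -6), (-1, -4).
Their circumcentre is (31/14, -45/14) with r² = 1073/98.
The farthest remaining point (0, -1) is at distance² 961/98 ≤ 1073/98.
r = √(1073/98) ≈ 3.309.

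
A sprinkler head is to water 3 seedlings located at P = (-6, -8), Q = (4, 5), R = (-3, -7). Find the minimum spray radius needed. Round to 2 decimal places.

8.20

Side lengths²: PQ² = 269, PR² = 10, QR² = 193.
Since PQ² = 269 ≥ 193 + 10 = 203, the angle opposite PQ is not acute, so the smallest enclosing circle has PQ as diameter.
Centre = midpoint of PQ = (-1, -1.5), r² = 269/4 = 67.25.
r = √(67.25) ≈ 8.20.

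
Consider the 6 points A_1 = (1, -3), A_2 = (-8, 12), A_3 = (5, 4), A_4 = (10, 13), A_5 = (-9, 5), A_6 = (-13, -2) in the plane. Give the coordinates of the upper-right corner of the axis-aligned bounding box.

(10, 13)

x-range [-13, 10], y-range [-3, 13].
The upper-right corner is (10, 13).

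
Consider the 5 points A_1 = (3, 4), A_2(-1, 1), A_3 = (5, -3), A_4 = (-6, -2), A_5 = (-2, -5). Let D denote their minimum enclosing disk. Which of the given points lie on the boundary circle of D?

A_1, A_3, A_4

The minimum enclosing circle of a finite set is fixed by two of the points (as a diameter) or three (as a circumcircle).
The minimum enclosing circle is determined by three boundary points: A_1, A_3, A_4.
Their circumcentre is (-0.34, -0.74) with r² = 33.6232.
The farthest remaining point A_5 is at distance² 20.9032 ≤ 33.6232.
The points at distance exactly r from the centre are A_1, A_3, A_4 — 3 points.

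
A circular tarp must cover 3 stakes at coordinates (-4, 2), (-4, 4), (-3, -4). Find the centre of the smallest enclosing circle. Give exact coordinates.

Call the three points A, B, C in the order given.
Side lengths²: AB² = 4, AC² = 37, BC² = 65.
Since BC² = 65 ≥ 37 + 4 = 41, the angle opposite BC is not acute, so the smallest enclosing circle has BC as diameter.
Centre = midpoint of BC = (-3.5, 0), r² = 65/4 = 16.25.
Centre = (-3.5, 0).

(-3.5, 0)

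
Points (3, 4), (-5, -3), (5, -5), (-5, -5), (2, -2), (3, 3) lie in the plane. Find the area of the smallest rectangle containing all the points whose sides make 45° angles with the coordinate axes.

In coordinates u = x + y, v = x − y the rectangle is axis-aligned; the map (x,y)→(u,v) scales areas by 2.
u-values: 7, -8, 0, -10, 0, 6; range = 7 − (-10) = 17.
v-values: -1, -2, 10, 0, 4, 0; range = 10 − (-2) = 12.
Area = (17 × 12) / 2 = 102.

102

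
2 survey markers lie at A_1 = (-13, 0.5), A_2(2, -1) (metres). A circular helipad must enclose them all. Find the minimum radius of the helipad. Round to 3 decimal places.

The smallest circle enclosing two points has them as diameter endpoints.
Centre = midpoint = (-5.5, -0.25); r² = |A_1A_2|²/4 = 227.25/4 = 56.8125.
r = √(56.8125) ≈ 7.537.

7.537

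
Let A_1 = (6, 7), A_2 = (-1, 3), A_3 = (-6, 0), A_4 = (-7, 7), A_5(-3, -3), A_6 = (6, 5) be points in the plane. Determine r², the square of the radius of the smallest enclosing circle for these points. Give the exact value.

By Welzl's lemma the MEC is supported by two points (diametrically opposite) or three points (on a circumcircle).
The minimum enclosing circle is determined by three boundary points: A_1, A_4, A_5.
Their circumcentre is (-0.5, 3.8) with r² = 52.49.
The farthest remaining point A_3 is at distance² 44.69 ≤ 52.49.

52.49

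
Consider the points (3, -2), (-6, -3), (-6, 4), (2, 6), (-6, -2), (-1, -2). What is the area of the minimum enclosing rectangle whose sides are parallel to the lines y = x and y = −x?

In coordinates u = x + y, v = x − y the rectangle is axis-aligned; the map (x,y)→(u,v) scales areas by 2.
u-values: 1, -9, -2, 8, -8, -3; range = 8 − (-9) = 17.
v-values: 5, -3, -10, -4, -4, 1; range = 5 − (-10) = 15.
Area = (17 × 15) / 2 = 127.5.

127.5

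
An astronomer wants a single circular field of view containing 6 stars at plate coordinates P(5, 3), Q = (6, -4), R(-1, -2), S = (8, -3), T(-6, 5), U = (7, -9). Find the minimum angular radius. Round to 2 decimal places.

The minimum enclosing circle of a finite set is fixed by two of the points (as a diameter) or three (as a circumcircle).
The farthest pair is T–U with squared distance 365. The circle on this segment as diameter has centre (0.5, -2) and r² = 365/4 = 91.25.
Check P: distance² to centre = 45.25 ≤ 91.25, so it lies inside.
All remaining points lie in this disk, and no smaller disk contains both endpoints, so this is the minimum enclosing circle.
r = √(91.25) ≈ 9.55.

9.55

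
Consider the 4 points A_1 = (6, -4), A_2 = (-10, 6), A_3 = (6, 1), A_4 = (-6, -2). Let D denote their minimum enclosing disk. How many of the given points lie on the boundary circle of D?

2

A smallest enclosing disk is always determined by at most three of the input points on its boundary.
The farthest pair is A_1–A_2 with squared distance 356. The circle on this segment as diameter has centre (-2, 1) and r² = 356/4 = 89.
Check A_3: distance² to centre = 64 ≤ 89, so it lies inside.
All remaining points lie in this disk, and no smaller disk contains both endpoints, so this is the minimum enclosing circle.
The points at distance exactly r from the centre are A_1, A_2 — 2 points.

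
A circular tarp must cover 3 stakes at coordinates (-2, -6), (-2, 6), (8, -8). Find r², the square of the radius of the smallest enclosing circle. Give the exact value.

Call the three points A, B, C in the order given.
Side lengths²: AB² = 144, AC² = 104, BC² = 296.
Since BC² = 296 ≥ 144 + 104 = 248, the angle opposite BC is not acute, so the smallest enclosing circle has BC as diameter.
Centre = midpoint of BC = (3, -1), r² = 296/4 = 74.

74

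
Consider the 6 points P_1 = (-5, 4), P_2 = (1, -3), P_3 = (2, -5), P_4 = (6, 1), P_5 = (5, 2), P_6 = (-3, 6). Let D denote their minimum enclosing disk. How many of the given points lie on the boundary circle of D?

By Welzl's lemma the MEC is supported by two points (diametrically opposite) or three points (on a circumcircle).
The minimum enclosing circle is determined by three boundary points: P_3, P_4, P_6.
Their circumcentre is (-2/37, 26/37) with r² = 50297/1369.
The farthest remaining point P_1 is at distance² 48373/1369 ≤ 50297/1369.
The points at distance exactly r from the centre are P_3, P_4, P_6 — 3 points.

3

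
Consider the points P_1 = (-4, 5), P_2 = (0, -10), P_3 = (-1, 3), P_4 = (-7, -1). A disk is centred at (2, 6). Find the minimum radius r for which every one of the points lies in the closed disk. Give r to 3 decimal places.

16.125

The required radius is the distance from (2, 6) to the farthest point.
Squared distances: 37, 260, 18, 130.
Maximum is 260, attained at P_2.
r = √260 ≈ 16.125.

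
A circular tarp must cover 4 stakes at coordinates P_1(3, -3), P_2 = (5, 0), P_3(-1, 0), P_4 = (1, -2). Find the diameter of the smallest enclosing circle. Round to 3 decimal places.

6.009

The minimum enclosing circle is determined by three boundary points: P_1, P_2, P_3.
Their circumcentre is (2, -1/6) with r² = 325/36.
The farthest remaining point P_4 is at distance² 157/36 ≤ 325/36.
Diameter = 2r = 2√(325/36) ≈ 6.009.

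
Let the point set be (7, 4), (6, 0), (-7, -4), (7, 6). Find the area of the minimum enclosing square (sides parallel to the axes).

196

The bounding box has width 14 and height 10.
An axis-aligned square enclosing the set must have side ≥ max(width, height).
So the minimum side is max(14, 10) = 14.
Area = 14² = 196.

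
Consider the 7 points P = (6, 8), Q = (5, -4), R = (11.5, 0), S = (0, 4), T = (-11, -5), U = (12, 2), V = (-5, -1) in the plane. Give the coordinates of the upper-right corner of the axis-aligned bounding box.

x-range [-11, 12], y-range [-5, 8].
The upper-right corner is (12, 8).

(12, 8)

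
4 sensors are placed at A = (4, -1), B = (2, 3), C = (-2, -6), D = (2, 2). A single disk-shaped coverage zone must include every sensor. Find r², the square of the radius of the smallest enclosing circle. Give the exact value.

The minimum enclosing circle of a finite set is fixed by two of the points (as a diameter) or three (as a circumcircle).
The farthest pair is B–C with squared distance 97. The circle on this segment as diameter has centre (0, -1.5) and r² = 97/4 = 24.25.
Check A: distance² to centre = 16.25 ≤ 24.25, so it lies inside.
All remaining points lie in this disk, and no smaller disk contains both endpoints, so this is the minimum enclosing circle.

24.25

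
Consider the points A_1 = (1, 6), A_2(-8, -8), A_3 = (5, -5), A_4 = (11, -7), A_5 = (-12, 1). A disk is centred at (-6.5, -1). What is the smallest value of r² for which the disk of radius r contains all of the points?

342.25

The required radius is the distance from (-6.5, -1) to the farthest point.
Squared distances: 105.25, 51.25, 148.25, 342.25, 34.25.
Maximum is 342.25, attained at A_4.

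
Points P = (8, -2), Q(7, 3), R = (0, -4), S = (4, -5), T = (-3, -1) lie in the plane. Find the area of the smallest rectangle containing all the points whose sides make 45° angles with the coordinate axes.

In coordinates u = x + y, v = x − y the rectangle is axis-aligned; the map (x,y)→(u,v) scales areas by 2.
u-values: 6, 10, -4, -1, -4; range = 10 − (-4) = 14.
v-values: 10, 4, 4, 9, -2; range = 10 − (-2) = 12.
Area = (14 × 12) / 2 = 84.

84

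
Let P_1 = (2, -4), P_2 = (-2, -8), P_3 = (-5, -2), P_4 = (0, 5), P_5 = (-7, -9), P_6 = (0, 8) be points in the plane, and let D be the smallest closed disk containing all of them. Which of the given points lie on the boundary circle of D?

P_5, P_6

By Welzl's lemma the MEC is supported by two points (diametrically opposite) or three points (on a circumcircle).
The farthest pair is P_5–P_6 with squared distance 338. The circle on this segment as diameter has centre (-3.5, -0.5) and r² = 338/4 = 84.5.
Check P_1: distance² to centre = 42.5 ≤ 84.5, so it lies inside.
All remaining points lie in this disk, and no smaller disk contains both endpoints, so this is the minimum enclosing circle.
The points at distance exactly r from the centre are P_5, P_6 — 2 points.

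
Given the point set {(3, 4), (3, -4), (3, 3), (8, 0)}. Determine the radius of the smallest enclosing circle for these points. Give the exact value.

A smallest enclosing disk is always determined by at most three of the input points on its boundary.
The minimum enclosing circle is determined by three boundary points: (3, 4), (3, -4), (8, 0).
Their circumcentre is (3.9, 0) with r² = 16.81.
The farthest remaining point (3, 3) is at distance² 9.81 ≤ 16.81.
r = √(16.81) = 4.1.

4.1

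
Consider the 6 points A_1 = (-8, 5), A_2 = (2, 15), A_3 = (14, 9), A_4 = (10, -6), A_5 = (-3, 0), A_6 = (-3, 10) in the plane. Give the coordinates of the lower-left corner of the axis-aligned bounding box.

x-range [-8, 14], y-range [-6, 15].
The lower-left corner is (-8, -6).

(-8, -6)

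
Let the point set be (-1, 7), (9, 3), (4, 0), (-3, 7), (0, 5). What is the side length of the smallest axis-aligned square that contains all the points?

12

The bounding box has width 12 and height 7.
An axis-aligned square enclosing the set must have side ≥ max(width, height).
So the minimum side is max(12, 7) = 12.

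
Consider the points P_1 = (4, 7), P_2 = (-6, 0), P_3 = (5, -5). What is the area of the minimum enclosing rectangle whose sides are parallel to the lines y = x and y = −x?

136

In coordinates u = x + y, v = x − y the rectangle is axis-aligned; the map (x,y)→(u,v) scales areas by 2.
u-values: 11, -6, 0; range = 11 − (-6) = 17.
v-values: -3, -6, 10; range = 10 − (-6) = 16.
Area = (17 × 16) / 2 = 136.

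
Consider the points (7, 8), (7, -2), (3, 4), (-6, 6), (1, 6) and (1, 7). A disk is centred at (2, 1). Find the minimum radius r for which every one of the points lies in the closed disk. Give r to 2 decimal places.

9.43

The required radius is the distance from (2, 1) to the farthest point.
Squared distances: 74, 34, 10, 89, 26, 37.
Maximum is 89, attained at (-6, 6).
r = √89 ≈ 9.43.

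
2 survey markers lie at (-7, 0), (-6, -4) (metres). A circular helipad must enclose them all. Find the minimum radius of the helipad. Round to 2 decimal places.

The smallest circle enclosing two points has them as diameter endpoints.
Centre = midpoint = (-6.5, -2); r² = |(-7, 0)−(-6, -4)|²/4 = 17/4 = 4.25.
r = √(4.25) ≈ 2.06.

2.06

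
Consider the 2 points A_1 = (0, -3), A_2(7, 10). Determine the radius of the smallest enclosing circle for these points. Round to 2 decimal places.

The smallest circle enclosing two points has them as diameter endpoints.
Centre = midpoint = (3.5, 3.5); r² = |A_1A_2|²/4 = 218/4 = 54.5.
r = √(54.5) ≈ 7.38.

7.38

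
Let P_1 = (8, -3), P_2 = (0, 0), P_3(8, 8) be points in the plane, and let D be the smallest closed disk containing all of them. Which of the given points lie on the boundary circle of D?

Side lengths²: P_1P_2² = 73, P_1P_3² = 121, P_2P_3² = 128.
Since P_2P_3² = 128 < 121 + 73 = 194, the triangle is acute, so the smallest enclosing circle is the circumcircle.
Circumcentre = (5.5, 2.5), r² = 36.5.
The points at distance exactly r from the centre are P_1, P_2, P_3 — 3 points.

P_1, P_2, P_3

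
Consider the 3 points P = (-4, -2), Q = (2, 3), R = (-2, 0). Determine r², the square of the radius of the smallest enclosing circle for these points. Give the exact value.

Side lengths²: PQ² = 61, PR² = 8, QR² = 25.
Since PQ² = 61 ≥ 25 + 8 = 33, the angle opposite PQ is not acute, so the smallest enclosing circle has PQ as diameter.
Centre = midpoint of PQ = (-1, 0.5), r² = 61/4 = 15.25.

15.25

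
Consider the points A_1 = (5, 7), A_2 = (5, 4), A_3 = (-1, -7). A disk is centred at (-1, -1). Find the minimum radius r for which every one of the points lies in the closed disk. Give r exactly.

10

The required radius is the distance from (-1, -1) to the farthest point.
Squared distances: 100, 61, 36.
Maximum is 100, attained at A_1.
r = √100 = 10.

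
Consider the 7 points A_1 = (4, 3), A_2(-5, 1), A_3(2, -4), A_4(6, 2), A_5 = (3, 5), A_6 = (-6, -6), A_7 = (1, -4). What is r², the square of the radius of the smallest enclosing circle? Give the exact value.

The minimum enclosing circle of a finite set is fixed by two of the points (as a diameter) or three (as a circumcircle).
The minimum enclosing circle is determined by three boundary points: A_4, A_5, A_6.
Their circumcentre is (-0.4, -1.4) with r² = 52.52.
The farthest remaining point A_1 is at distance² 38.72 ≤ 52.52.

52.52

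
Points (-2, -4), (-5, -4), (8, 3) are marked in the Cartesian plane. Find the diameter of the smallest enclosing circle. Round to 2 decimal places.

14.76

Call the three points A, B, C in the order given.
Side lengths²: AB² = 9, AC² = 149, BC² = 218.
Since BC² = 218 ≥ 149 + 9 = 158, the angle opposite BC is not acute, so the smallest enclosing circle has BC as diameter.
Centre = midpoint of BC = (1.5, -0.5), r² = 218/4 = 54.5.
Diameter = 2r = 2√(54.5) ≈ 14.76.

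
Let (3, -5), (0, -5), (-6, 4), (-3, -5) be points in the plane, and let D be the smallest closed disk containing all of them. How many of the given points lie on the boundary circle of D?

2

The farthest pair is (3, -5)–(-6, 4) with squared distance 162. The circle on this segment as diameter has centre (-1.5, -0.5) and r² = 162/4 = 40.5.
Check (0, -5): distance² to centre = 22.5 ≤ 40.5, so it lies inside.
All remaining points lie in this disk, and no smaller disk contains both endpoints, so this is the minimum enclosing circle.
The points at distance exactly r from the centre are (3, -5), (-6, 4) — 2 points.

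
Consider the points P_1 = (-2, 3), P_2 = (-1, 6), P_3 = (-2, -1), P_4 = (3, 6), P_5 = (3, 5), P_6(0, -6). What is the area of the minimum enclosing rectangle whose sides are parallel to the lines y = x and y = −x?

97.5

In coordinates u = x + y, v = x − y the rectangle is axis-aligned; the map (x,y)→(u,v) scales areas by 2.
u-values: 1, 5, -3, 9, 8, -6; range = 9 − (-6) = 15.
v-values: -5, -7, -1, -3, -2, 6; range = 6 − (-7) = 13.
Area = (15 × 13) / 2 = 97.5.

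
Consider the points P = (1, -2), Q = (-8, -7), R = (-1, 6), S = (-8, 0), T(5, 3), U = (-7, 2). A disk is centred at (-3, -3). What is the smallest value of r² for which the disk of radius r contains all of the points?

The required radius is the distance from (-3, -3) to the farthest point.
Squared distances: 17, 41, 85, 34, 100, 41.
Maximum is 100, attained at T.

100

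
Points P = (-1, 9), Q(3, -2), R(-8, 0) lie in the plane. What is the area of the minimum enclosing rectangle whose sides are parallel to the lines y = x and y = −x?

120

In coordinates u = x + y, v = x − y the rectangle is axis-aligned; the map (x,y)→(u,v) scales areas by 2.
u-values: 8, 1, -8; range = 8 − (-8) = 16.
v-values: -10, 5, -8; range = 5 − (-10) = 15.
Area = (16 × 15) / 2 = 120.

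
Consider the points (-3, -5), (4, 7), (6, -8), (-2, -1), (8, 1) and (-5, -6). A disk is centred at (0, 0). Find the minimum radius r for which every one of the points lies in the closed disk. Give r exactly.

10

The required radius is the distance from (0, 0) to the farthest point.
Squared distances: 34, 65, 100, 5, 65, 61.
Maximum is 100, attained at (6, -8).
r = √100 = 10.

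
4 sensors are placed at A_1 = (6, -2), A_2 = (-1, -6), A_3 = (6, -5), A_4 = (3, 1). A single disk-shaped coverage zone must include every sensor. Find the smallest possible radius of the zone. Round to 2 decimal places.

4.25

The minimum enclosing circle is determined by three boundary points: A_2, A_3, A_4.
Their circumcentre is (13/6, -19/6) with r² = 325/18.
The farthest remaining point A_1 is at distance² 289/18 ≤ 325/18.
r = √(325/18) ≈ 4.25.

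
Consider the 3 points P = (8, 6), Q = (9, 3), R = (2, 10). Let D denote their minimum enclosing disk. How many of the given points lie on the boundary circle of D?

2

Side lengths²: PQ² = 10, PR² = 52, QR² = 98.
Since QR² = 98 ≥ 52 + 10 = 62, the angle opposite QR is not acute, so the smallest enclosing circle has QR as diameter.
Centre = midpoint of QR = (5.5, 6.5), r² = 98/4 = 24.5.
The points at distance exactly r from the centre are Q, R — 2 points.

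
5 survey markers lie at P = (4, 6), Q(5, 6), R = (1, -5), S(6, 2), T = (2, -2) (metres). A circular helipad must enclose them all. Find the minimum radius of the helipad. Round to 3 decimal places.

5.852

The minimum enclosing circle of a finite set is fixed by two of the points (as a diameter) or three (as a circumcircle).
The farthest pair is Q–R with squared distance 137. The circle on this segment as diameter has centre (3, 0.5) and r² = 137/4 = 34.25.
Check P: distance² to centre = 31.25 ≤ 34.25, so it lies inside.
All remaining points lie in this disk, and no smaller disk contains both endpoints, so this is the minimum enclosing circle.
r = √(34.25) ≈ 5.852.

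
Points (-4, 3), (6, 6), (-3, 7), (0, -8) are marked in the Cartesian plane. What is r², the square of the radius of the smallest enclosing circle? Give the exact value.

15457/242

By Welzl's lemma the MEC is supported by two points (diametrically opposite) or three points (on a circumcircle).
The minimum enclosing circle is determined by three boundary points: (6, 6), (-3, 7), (0, -8).
Their circumcentre is (17/22, -1/22) with r² = 15457/242.
The farthest remaining point (-4, 3) is at distance² 7757/242 ≤ 15457/242.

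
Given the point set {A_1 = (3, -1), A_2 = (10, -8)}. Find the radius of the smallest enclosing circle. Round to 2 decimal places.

The smallest circle enclosing two points has them as diameter endpoints.
Centre = midpoint = (6.5, -4.5); r² = |A_1A_2|²/4 = 98/4 = 24.5.
r = √(24.5) ≈ 4.95.

4.95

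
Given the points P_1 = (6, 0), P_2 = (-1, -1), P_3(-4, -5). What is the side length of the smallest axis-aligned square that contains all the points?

10

The bounding box has width 10 and height 5.
An axis-aligned square enclosing the set must have side ≥ max(width, height).
So the minimum side is max(10, 5) = 10.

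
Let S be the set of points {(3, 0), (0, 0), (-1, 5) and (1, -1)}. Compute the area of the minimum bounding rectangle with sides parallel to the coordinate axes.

24

x ranges over [-1, 3], width 4.
y ranges over [-1, 5], height 6.
Area = 4 × 6 = 24.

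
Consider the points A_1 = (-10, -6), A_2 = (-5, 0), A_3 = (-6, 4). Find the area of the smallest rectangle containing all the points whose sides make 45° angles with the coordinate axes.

42

In coordinates u = x + y, v = x − y the rectangle is axis-aligned; the map (x,y)→(u,v) scales areas by 2.
u-values: -16, -5, -2; range = -2 − (-16) = 14.
v-values: -4, -5, -10; range = -4 − (-10) = 6.
Area = (14 × 6) / 2 = 42.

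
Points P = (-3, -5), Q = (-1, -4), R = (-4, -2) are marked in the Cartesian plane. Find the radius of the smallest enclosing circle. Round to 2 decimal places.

Side lengths²: PQ² = 5, PR² = 10, QR² = 13.
Since QR² = 13 < 10 + 5 = 15, the triangle is acute, so the smallest enclosing circle is the circumcircle.
Circumcentre = (-37/14, -45/14), r² = 325/98.
r = √(325/98) ≈ 1.82.

1.82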